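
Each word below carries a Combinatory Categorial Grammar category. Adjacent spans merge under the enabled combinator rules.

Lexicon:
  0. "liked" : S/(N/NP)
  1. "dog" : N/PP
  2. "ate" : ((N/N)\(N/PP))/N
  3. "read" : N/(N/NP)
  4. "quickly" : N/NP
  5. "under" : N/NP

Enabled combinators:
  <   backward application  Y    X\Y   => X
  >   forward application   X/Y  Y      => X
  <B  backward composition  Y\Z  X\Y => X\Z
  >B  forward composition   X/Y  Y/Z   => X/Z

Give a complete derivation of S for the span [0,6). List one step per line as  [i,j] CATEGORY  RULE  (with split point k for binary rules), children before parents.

[0,1] S/(N/NP)  lex  "liked"
[1,2] N/PP  lex  "dog"
[2,3] ((N/N)\(N/PP))/N  lex  "ate"
[3,4] N/(N/NP)  lex  "read"
[4,5] N/NP  lex  "quickly"
[3,5] N  >  k=4
[2,5] (N/N)\(N/PP)  >  k=3
[1,5] N/N  <  k=2
[5,6] N/NP  lex  "under"
[1,6] N/NP  >B  k=5
[0,6] S  >  k=1

[0,6] S   >
  [0,1] "liked" : S/(N/NP)
  [1,6] N/NP   >B
    [1,5] N/N   <
      [1,2] "dog" : N/PP
      [2,5] (N/N)\(N/PP)   >
        [2,3] "ate" : ((N/N)\(N/PP))/N
        [3,5] N   >
          [3,4] "read" : N/(N/NP)
          [4,5] "quickly" : N/NP
    [5,6] "under" : N/NP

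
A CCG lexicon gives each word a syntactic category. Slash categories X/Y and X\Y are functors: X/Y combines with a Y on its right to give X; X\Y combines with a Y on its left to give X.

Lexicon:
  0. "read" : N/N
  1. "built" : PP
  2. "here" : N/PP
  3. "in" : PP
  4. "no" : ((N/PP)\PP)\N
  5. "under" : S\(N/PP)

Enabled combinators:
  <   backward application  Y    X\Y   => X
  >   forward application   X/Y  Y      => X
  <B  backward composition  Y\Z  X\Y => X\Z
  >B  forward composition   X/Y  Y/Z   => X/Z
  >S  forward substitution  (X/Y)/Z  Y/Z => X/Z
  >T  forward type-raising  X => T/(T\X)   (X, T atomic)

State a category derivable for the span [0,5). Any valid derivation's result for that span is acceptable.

N/PP

[0,6] S   <
  [0,5] N/PP   >B
    [0,1] "read" : N/N
    [1,5] N/PP   <
      [1,2] "built" : PP
      [2,5] (N/PP)\PP   <
        [2,4] N   >
          [2,3] "here" : N/PP
          [3,4] "in" : PP
        [4,5] "no" : ((N/PP)\PP)\N
  [5,6] "under" : S\(N/PP)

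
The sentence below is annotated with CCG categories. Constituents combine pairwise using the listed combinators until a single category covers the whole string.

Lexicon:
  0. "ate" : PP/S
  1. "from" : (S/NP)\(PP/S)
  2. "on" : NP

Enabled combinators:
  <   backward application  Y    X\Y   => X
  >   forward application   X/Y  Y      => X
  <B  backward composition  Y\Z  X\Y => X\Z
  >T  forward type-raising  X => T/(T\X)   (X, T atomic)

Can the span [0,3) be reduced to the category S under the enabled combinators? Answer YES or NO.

[0,3] S   >
  [0,2] S/NP   <
    [0,1] "ate" : PP/S
    [1,2] "from" : (S/NP)\(PP/S)
  [2,3] "on" : NP

YES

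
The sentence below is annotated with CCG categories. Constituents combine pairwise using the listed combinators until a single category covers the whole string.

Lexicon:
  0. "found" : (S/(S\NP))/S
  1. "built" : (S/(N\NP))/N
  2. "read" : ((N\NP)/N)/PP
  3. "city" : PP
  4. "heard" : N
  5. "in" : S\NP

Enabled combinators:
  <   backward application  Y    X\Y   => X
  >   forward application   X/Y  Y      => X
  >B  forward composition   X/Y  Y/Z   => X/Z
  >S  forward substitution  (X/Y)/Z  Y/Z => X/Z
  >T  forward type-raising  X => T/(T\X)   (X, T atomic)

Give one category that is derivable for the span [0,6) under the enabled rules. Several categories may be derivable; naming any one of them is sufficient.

[0,6] S   >
  [0,5] S/(S\NP)   >
    [0,1] "found" : (S/(S\NP))/S
    [1,5] S   >
      [1,4] S/N   >S
        [1,2] "built" : (S/(N\NP))/N
        [2,4] (N\NP)/N   >
          [2,3] "read" : ((N\NP)/N)/PP
          [3,4] "city" : PP
      [4,5] "heard" : N
  [5,6] "in" : S\NP

S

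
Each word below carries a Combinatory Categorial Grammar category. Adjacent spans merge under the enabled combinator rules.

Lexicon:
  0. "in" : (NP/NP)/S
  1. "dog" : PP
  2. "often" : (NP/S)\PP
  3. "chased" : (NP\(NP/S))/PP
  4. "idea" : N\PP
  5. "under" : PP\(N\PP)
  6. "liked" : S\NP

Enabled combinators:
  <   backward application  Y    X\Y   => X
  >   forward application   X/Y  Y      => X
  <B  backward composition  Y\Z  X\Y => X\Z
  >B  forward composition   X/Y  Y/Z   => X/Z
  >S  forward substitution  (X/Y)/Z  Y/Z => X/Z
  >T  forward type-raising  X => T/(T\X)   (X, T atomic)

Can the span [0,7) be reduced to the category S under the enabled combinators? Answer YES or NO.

[0,7] S   <
  [0,6] NP   <
    [0,3] NP/S   >S
      [0,1] "in" : (NP/NP)/S
      [1,3] NP/S   <
        [1,2] "dog" : PP
        [2,3] "often" : (NP/S)\PP
    [3,6] NP\(NP/S)   >
      [3,4] "chased" : (NP\(NP/S))/PP
      [4,6] PP   <
        [4,5] "idea" : N\PP
        [5,6] "under" : PP\(N\PP)
  [6,7] "liked" : S\NP

YES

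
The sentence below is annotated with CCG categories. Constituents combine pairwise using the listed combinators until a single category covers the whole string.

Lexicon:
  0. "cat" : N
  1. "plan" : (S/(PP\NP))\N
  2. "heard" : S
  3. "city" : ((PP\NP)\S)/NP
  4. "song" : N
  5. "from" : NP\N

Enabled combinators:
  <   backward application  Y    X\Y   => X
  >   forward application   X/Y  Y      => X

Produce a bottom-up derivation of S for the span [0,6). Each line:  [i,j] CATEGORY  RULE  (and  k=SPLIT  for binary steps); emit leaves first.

[0,6] S   >
  [0,2] S/(PP\NP)   <
    [0,1] "cat" : N
    [1,2] "plan" : (S/(PP\NP))\N
  [2,6] PP\NP   <
    [2,3] "heard" : S
    [3,6] (PP\NP)\S   >
      [3,4] "city" : ((PP\NP)\S)/NP
      [4,6] NP   <
        [4,5] "song" : N
        [5,6] "from" : NP\N

[0,1] N  lex  "cat"
[1,2] (S/(PP\NP))\N  lex  "plan"
[0,2] S/(PP\NP)  <  k=1
[2,3] S  lex  "heard"
[3,4] ((PP\NP)\S)/NP  lex  "city"
[4,5] N  lex  "song"
[5,6] NP\N  lex  "from"
[4,6] NP  <  k=5
[3,6] (PP\NP)\S  >  k=4
[2,6] PP\NP  <  k=3
[0,6] S  >  k=2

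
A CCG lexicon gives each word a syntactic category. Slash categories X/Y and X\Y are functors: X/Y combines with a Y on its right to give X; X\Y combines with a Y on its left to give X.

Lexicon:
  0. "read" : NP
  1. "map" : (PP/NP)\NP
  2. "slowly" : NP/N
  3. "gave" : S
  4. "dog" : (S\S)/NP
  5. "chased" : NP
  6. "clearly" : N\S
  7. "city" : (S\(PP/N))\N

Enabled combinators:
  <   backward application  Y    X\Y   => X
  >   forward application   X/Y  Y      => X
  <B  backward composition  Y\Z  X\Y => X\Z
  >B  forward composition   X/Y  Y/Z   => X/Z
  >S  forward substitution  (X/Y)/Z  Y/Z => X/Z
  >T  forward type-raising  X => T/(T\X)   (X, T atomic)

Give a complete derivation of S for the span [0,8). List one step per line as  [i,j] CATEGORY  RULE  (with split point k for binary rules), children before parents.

[0,8] S   <
  [0,3] PP/N   >B
    [0,2] PP/NP   <
      [0,1] "read" : NP
      [1,2] "map" : (PP/NP)\NP
    [2,3] "slowly" : NP/N
  [3,8] S\(PP/N)   <
    [3,7] N   <
      [3,4] "gave" : S
      [4,7] N\S   <B
        [4,6] S\S   >
          [4,5] "dog" : (S\S)/NP
          [5,6] "chased" : NP
        [6,7] "clearly" : N\S
    [7,8] "city" : (S\(PP/N))\N

[0,1] NP  lex  "read"
[1,2] (PP/NP)\NP  lex  "map"
[0,2] PP/NP  <  k=1
[2,3] NP/N  lex  "slowly"
[0,3] PP/N  >B  k=2
[3,4] S  lex  "gave"
[4,5] (S\S)/NP  lex  "dog"
[5,6] NP  lex  "chased"
[4,6] S\S  >  k=5
[6,7] N\S  lex  "clearly"
[4,7] N\S  <B  k=6
[3,7] N  <  k=4
[7,8] (S\(PP/N))\N  lex  "city"
[3,8] S\(PP/N)  <  k=7
[0,8] S  <  k=3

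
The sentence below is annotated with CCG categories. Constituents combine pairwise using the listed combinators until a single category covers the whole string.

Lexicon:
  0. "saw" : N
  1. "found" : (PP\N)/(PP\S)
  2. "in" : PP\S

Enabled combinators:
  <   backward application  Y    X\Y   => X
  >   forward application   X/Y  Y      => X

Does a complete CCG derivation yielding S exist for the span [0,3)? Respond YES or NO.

N (PP\N)/(PP\S) PP\S
CKY chart[0,3] = {PP}; S ∉ chart

NO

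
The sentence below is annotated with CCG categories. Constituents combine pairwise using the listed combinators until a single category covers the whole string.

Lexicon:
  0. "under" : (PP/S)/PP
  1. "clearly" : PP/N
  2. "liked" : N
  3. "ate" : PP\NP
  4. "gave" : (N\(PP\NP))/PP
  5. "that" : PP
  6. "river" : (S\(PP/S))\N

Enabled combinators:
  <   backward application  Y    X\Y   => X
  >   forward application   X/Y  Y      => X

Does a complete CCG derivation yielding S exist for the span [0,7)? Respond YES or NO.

[0,7] S   <
  [0,3] PP/S   >
    [0,1] "under" : (PP/S)/PP
    [1,3] PP   >
      [1,2] "clearly" : PP/N
      [2,3] "liked" : N
  [3,7] S\(PP/S)   <
    [3,6] N   <
      [3,4] "ate" : PP\NP
      [4,6] N\(PP\NP)   >
        [4,5] "gave" : (N\(PP\NP))/PP
        [5,6] "that" : PP
    [6,7] "river" : (S\(PP/S))\N

YES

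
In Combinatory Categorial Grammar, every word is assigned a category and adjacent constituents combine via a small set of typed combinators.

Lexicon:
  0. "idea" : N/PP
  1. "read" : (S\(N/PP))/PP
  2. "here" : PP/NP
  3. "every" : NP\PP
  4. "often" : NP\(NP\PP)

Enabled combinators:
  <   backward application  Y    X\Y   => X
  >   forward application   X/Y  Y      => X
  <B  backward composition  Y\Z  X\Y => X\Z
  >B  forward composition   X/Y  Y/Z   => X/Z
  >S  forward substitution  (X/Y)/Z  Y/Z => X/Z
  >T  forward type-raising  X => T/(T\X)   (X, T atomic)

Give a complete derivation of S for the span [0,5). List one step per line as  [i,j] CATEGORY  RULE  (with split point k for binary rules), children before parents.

[0,1] N/PP  lex  "idea"
[1,2] (S\(N/PP))/PP  lex  "read"
[2,3] PP/NP  lex  "here"
[3,4] NP\PP  lex  "every"
[4,5] NP\(NP\PP)  lex  "often"
[3,5] NP  <  k=4
[2,5] PP  >  k=3
[1,5] S\(N/PP)  >  k=2
[0,5] S  <  k=1

[0,5] S   <
  [0,1] "idea" : N/PP
  [1,5] S\(N/PP)   >
    [1,2] "read" : (S\(N/PP))/PP
    [2,5] PP   >
      [2,3] "here" : PP/NP
      [3,5] NP   <
        [3,4] "every" : NP\PP
        [4,5] "often" : NP\(NP\PP)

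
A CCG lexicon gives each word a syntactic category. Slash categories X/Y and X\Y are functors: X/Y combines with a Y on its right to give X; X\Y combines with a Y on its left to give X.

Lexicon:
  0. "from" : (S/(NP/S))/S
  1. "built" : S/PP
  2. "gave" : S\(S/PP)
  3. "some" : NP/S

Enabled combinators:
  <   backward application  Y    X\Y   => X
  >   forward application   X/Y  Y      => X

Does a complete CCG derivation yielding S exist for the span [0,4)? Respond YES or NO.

YES

[0,4] S   >
  [0,3] S/(NP/S)   >
    [0,1] "from" : (S/(NP/S))/S
    [1,3] S   <
      [1,2] "built" : S/PP
      [2,3] "gave" : S\(S/PP)
  [3,4] "some" : NP/S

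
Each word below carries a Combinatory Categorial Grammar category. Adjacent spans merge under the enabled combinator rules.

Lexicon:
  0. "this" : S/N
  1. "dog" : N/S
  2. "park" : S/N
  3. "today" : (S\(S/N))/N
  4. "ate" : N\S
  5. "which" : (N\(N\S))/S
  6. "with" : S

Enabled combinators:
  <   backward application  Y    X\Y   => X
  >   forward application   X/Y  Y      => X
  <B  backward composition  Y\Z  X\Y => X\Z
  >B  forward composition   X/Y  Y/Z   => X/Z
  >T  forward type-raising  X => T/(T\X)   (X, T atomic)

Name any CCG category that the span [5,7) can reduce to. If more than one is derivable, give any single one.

[0,7] S   <
  [0,3] S/N   >B
    [0,1] "this" : S/N
    [1,3] N/N   >B
      [1,2] "dog" : N/S
      [2,3] "park" : S/N
  [3,7] S\(S/N)   >
    [3,4] "today" : (S\(S/N))/N
    [4,7] N   <
      [4,5] "ate" : N\S
      [5,7] N\(N\S)   >
        [5,6] "which" : (N\(N\S))/S
        [6,7] "with" : S

N\(N\S)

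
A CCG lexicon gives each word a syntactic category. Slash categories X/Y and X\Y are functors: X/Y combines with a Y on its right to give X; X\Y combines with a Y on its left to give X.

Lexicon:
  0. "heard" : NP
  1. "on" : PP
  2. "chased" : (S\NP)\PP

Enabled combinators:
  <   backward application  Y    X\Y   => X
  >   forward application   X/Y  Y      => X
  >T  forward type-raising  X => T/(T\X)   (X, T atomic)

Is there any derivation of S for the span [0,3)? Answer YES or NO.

[0,3] S   <
  [0,1] "heard" : NP
  [1,3] S\NP   <
    [1,2] "on" : PP
    [2,3] "chased" : (S\NP)\PP

YES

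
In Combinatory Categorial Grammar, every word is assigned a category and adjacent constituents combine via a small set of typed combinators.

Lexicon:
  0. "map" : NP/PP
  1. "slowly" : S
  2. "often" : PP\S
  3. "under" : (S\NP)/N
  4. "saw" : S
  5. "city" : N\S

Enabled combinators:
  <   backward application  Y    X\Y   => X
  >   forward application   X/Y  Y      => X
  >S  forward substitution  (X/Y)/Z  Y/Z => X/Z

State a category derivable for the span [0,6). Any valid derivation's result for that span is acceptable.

[0,6] S   <
  [0,3] NP   >
    [0,1] "map" : NP/PP
    [1,3] PP   <
      [1,2] "slowly" : S
      [2,3] "often" : PP\S
  [3,6] S\NP   >
    [3,4] "under" : (S\NP)/N
    [4,6] N   <
      [4,5] "saw" : S
      [5,6] "city" : N\S

S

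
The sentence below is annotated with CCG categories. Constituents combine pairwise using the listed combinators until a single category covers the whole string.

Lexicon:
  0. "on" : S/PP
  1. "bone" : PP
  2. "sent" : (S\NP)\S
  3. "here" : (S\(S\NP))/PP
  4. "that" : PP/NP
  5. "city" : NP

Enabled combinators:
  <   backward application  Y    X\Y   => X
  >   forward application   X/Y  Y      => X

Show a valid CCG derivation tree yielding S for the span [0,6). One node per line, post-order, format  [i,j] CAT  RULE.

[0,1] S/PP  lex  "on"
[1,2] PP  lex  "bone"
[0,2] S  >  k=1
[2,3] (S\NP)\S  lex  "sent"
[0,3] S\NP  <  k=2
[3,4] (S\(S\NP))/PP  lex  "here"
[4,5] PP/NP  lex  "that"
[5,6] NP  lex  "city"
[4,6] PP  >  k=5
[3,6] S\(S\NP)  >  k=4
[0,6] S  <  k=3

[0,6] S   <
  [0,3] S\NP   <
    [0,2] S   >
      [0,1] "on" : S/PP
      [1,2] "bone" : PP
    [2,3] "sent" : (S\NP)\S
  [3,6] S\(S\NP)   >
    [3,4] "here" : (S\(S\NP))/PP
    [4,6] PP   >
      [4,5] "that" : PP/NP
      [5,6] "city" : NP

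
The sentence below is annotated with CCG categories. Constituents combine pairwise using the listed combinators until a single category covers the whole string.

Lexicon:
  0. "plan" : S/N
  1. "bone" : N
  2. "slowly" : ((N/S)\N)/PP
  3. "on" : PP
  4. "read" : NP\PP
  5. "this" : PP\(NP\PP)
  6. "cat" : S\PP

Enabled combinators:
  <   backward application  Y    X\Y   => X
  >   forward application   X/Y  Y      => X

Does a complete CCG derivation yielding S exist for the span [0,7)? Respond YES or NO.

YES

[0,7] S   >
  [0,1] "plan" : S/N
  [1,7] N   >
    [1,4] N/S   <
      [1,2] "bone" : N
      [2,4] (N/S)\N   >
        [2,3] "slowly" : ((N/S)\N)/PP
        [3,4] "on" : PP
    [4,7] S   <
      [4,6] PP   <
        [4,5] "read" : NP\PP
        [5,6] "this" : PP\(NP\PP)
      [6,7] "cat" : S\PP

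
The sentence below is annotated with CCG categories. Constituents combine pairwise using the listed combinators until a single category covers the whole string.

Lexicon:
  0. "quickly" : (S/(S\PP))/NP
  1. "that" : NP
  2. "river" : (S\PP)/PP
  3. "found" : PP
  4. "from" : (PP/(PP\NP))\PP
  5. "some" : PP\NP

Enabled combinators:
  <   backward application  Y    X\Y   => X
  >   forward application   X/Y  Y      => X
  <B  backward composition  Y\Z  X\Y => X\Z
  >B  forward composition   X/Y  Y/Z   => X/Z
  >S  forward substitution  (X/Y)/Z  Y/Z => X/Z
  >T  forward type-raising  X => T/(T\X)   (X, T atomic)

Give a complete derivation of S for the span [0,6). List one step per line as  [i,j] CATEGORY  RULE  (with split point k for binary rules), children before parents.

[0,1] (S/(S\PP))/NP  lex  "quickly"
[1,2] NP  lex  "that"
[0,2] S/(S\PP)  >  k=1
[2,3] (S\PP)/PP  lex  "river"
[3,4] PP  lex  "found"
[4,5] (PP/(PP\NP))\PP  lex  "from"
[3,5] PP/(PP\NP)  <  k=4
[5,6] PP\NP  lex  "some"
[3,6] PP  >  k=5
[2,6] S\PP  >  k=3
[0,6] S  >  k=2

[0,6] S   >
  [0,2] S/(S\PP)   >
    [0,1] "quickly" : (S/(S\PP))/NP
    [1,2] "that" : NP
  [2,6] S\PP   >
    [2,3] "river" : (S\PP)/PP
    [3,6] PP   >
      [3,5] PP/(PP\NP)   <
        [3,4] "found" : PP
        [4,5] "from" : (PP/(PP\NP))\PP
      [5,6] "some" : PP\NP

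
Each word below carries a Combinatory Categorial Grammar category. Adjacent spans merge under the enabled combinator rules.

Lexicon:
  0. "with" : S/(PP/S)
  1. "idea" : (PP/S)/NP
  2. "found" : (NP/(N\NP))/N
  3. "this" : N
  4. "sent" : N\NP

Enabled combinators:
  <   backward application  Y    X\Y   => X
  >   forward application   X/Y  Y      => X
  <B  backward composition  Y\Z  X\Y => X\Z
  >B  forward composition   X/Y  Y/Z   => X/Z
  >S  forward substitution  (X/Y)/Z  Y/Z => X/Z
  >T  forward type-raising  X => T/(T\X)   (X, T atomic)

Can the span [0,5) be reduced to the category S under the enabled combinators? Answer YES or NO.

YES

[0,5] S   >
  [0,2] S/NP   >B
    [0,1] "with" : S/(PP/S)
    [1,2] "idea" : (PP/S)/NP
  [2,5] NP   >
    [2,4] NP/(N\NP)   >
      [2,3] "found" : (NP/(N\NP))/N
      [3,4] "this" : N
    [4,5] "sent" : N\NP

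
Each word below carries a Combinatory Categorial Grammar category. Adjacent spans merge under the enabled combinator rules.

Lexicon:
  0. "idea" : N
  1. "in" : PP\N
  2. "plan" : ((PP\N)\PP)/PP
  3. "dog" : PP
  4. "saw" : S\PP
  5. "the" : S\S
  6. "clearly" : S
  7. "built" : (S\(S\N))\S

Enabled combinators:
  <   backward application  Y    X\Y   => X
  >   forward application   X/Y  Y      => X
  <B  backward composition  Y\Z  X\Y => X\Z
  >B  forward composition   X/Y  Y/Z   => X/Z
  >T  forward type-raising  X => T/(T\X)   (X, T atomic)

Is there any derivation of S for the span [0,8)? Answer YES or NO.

YES

[0,8] S   <
  [0,6] S\N   <B
    [0,5] S\N   <B
      [0,4] PP\N   <
        [0,2] PP   <
          [0,1] "idea" : N
          [1,2] "in" : PP\N
        [2,4] (PP\N)\PP   >
          [2,3] "plan" : ((PP\N)\PP)/PP
          [3,4] "dog" : PP
      [4,5] "saw" : S\PP
    [5,6] "the" : S\S
  [6,8] S\(S\N)   <
    [6,7] "clearly" : S
    [7,8] "built" : (S\(S\N))\S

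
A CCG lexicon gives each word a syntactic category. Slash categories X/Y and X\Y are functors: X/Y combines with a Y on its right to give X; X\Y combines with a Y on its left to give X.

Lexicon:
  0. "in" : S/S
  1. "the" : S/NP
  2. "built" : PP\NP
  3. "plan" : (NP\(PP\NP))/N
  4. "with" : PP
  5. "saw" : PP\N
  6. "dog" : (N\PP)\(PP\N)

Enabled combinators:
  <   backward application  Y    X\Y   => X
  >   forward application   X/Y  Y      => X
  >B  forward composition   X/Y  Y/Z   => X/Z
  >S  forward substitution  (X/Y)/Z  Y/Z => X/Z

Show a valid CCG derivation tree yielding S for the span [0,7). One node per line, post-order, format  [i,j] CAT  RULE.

[0,7] S   >
  [0,2] S/NP   >B
    [0,1] "in" : S/S
    [1,2] "the" : S/NP
  [2,7] NP   <
    [2,3] "built" : PP\NP
    [3,7] NP\(PP\NP)   >
      [3,4] "plan" : (NP\(PP\NP))/N
      [4,7] N   <
        [4,5] "with" : PP
        [5,7] N\PP   <
          [5,6] "saw" : PP\N
          [6,7] "dog" : (N\PP)\(PP\N)

[0,1] S/S  lex  "in"
[1,2] S/NP  lex  "the"
[0,2] S/NP  >B  k=1
[2,3] PP\NP  lex  "built"
[3,4] (NP\(PP\NP))/N  lex  "plan"
[4,5] PP  lex  "with"
[5,6] PP\N  lex  "saw"
[6,7] (N\PP)\(PP\N)  lex  "dog"
[5,7] N\PP  <  k=6
[4,7] N  <  k=5
[3,7] NP\(PP\NP)  >  k=4
[2,7] NP  <  k=3
[0,7] S  >  k=2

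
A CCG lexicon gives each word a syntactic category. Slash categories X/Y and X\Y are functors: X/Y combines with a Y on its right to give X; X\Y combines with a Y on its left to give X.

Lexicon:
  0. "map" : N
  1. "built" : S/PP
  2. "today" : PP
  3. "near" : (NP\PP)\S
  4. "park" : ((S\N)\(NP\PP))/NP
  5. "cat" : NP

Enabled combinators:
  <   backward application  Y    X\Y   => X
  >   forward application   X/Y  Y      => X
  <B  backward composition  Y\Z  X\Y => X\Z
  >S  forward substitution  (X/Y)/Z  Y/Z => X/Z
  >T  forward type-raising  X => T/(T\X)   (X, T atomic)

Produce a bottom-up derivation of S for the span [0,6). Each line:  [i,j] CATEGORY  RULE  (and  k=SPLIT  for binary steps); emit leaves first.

[0,1] N  lex  "map"
[0,1] S/(S\N)  >T
[1,2] S/PP  lex  "built"
[2,3] PP  lex  "today"
[1,3] S  >  k=2
[3,4] (NP\PP)\S  lex  "near"
[1,4] NP\PP  <  k=3
[4,5] ((S\N)\(NP\PP))/NP  lex  "park"
[5,6] NP  lex  "cat"
[4,6] (S\N)\(NP\PP)  >  k=5
[1,6] S\N  <  k=4
[0,6] S  >  k=1

[0,6] S   >
  [0,1] S/(S\N)   >T
    [0,1] "map" : N
  [1,6] S\N   <
    [1,4] NP\PP   <
      [1,3] S   >
        [1,2] "built" : S/PP
        [2,3] "today" : PP
      [3,4] "near" : (NP\PP)\S
    [4,6] (S\N)\(NP\PP)   >
      [4,5] "park" : ((S\N)\(NP\PP))/NP
      [5,6] "cat" : NP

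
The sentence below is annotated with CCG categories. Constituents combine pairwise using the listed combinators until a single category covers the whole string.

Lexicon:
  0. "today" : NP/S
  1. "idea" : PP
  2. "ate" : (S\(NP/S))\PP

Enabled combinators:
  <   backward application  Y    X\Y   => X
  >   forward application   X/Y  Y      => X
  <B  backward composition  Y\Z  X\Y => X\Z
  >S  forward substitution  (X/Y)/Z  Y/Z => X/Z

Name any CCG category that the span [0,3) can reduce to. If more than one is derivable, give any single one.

S

[0,3] S   <
  [0,1] "today" : NP/S
  [1,3] S\(NP/S)   <
    [1,2] "idea" : PP
    [2,3] "ate" : (S\(NP/S))\PP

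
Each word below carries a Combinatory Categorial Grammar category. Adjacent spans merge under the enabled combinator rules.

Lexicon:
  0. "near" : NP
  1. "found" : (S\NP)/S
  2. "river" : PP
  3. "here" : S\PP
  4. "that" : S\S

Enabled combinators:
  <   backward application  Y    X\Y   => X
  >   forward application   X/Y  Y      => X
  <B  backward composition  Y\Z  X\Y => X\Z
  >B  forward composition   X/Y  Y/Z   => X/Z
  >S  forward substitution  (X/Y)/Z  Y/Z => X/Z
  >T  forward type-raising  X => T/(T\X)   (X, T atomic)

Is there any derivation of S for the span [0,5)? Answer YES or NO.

[0,5] S   <
  [0,1] "near" : NP
  [1,5] S\NP   <B
    [1,4] S\NP   >
      [1,2] "found" : (S\NP)/S
      [2,4] S   <
        [2,3] "river" : PP
        [3,4] "here" : S\PP
    [4,5] "that" : S\S

YES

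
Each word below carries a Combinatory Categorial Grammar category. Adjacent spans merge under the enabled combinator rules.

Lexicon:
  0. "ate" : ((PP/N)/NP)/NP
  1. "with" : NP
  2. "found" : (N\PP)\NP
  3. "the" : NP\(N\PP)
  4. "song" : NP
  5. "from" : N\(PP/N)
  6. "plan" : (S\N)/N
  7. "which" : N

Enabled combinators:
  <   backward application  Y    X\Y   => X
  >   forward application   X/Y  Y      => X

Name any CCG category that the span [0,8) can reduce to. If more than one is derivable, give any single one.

S

[0,8] S   <
  [0,6] N   <
    [0,5] PP/N   >
      [0,4] (PP/N)/NP   >
        [0,1] "ate" : ((PP/N)/NP)/NP
        [1,4] NP   <
          [1,3] N\PP   <
            [1,2] "with" : NP
            [2,3] "found" : (N\PP)\NP
          [3,4] "the" : NP\(N\PP)
      [4,5] "song" : NP
    [5,6] "from" : N\(PP/N)
  [6,8] S\N   >
    [6,7] "plan" : (S\N)/N
    [7,8] "which" : N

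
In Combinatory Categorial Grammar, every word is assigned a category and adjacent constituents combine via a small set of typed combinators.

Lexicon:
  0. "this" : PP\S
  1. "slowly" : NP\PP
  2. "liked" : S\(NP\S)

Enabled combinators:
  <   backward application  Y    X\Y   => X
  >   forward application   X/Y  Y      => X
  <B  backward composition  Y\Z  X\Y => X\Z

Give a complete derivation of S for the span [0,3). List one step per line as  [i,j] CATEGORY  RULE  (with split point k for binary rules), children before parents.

[0,3] S   <
  [0,2] NP\S   <B
    [0,1] "this" : PP\S
    [1,2] "slowly" : NP\PP
  [2,3] "liked" : S\(NP\S)

[0,1] PP\S  lex  "this"
[1,2] NP\PP  lex  "slowly"
[0,2] NP\S  <B  k=1
[2,3] S\(NP\S)  lex  "liked"
[0,3] S  <  k=2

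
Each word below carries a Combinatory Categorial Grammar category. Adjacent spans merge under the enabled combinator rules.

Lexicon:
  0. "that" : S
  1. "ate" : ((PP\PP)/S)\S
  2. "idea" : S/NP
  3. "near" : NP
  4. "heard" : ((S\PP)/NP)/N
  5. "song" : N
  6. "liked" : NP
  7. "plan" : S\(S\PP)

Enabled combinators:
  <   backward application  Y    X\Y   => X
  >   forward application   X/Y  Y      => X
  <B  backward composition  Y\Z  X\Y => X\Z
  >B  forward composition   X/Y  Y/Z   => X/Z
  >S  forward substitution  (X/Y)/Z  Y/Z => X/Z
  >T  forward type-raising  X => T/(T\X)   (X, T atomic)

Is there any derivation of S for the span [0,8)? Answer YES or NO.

[0,8] S   <
  [0,7] S\PP   <B
    [0,4] PP\PP   >
      [0,2] (PP\PP)/S   <
        [0,1] "that" : S
        [1,2] "ate" : ((PP\PP)/S)\S
      [2,4] S   >
        [2,3] "idea" : S/NP
        [3,4] "near" : NP
    [4,7] S\PP   >
      [4,6] (S\PP)/NP   >
        [4,5] "heard" : ((S\PP)/NP)/N
        [5,6] "song" : N
      [6,7] "liked" : NP
  [7,8] "plan" : S\(S\PP)

YES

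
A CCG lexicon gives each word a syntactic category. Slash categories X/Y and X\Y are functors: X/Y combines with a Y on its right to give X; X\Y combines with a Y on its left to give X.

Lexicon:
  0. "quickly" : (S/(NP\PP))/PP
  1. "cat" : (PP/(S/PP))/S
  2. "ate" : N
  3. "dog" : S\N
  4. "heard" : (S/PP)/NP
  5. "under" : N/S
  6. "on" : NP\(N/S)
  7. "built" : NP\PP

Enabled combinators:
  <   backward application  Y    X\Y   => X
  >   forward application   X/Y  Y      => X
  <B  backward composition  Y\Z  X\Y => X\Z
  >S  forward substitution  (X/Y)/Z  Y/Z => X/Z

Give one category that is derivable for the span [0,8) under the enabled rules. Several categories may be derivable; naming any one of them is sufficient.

S

[0,8] S   >
  [0,7] S/(NP\PP)   >
    [0,1] "quickly" : (S/(NP\PP))/PP
    [1,7] PP   >
      [1,4] PP/(S/PP)   >
        [1,2] "cat" : (PP/(S/PP))/S
        [2,4] S   <
          [2,3] "ate" : N
          [3,4] "dog" : S\N
      [4,7] S/PP   >
        [4,5] "heard" : (S/PP)/NP
        [5,7] NP   <
          [5,6] "under" : N/S
          [6,7] "on" : NP\(N/S)
  [7,8] "built" : NP\PP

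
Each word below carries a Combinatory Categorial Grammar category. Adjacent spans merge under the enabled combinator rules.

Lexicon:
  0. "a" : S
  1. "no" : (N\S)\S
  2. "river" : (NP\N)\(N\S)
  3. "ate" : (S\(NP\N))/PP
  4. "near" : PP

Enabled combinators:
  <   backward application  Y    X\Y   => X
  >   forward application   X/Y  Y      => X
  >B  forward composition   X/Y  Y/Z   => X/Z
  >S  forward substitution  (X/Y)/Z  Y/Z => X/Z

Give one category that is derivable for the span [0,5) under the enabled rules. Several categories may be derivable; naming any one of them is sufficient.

[0,5] S   <
  [0,3] NP\N   <
    [0,2] N\S   <
      [0,1] "a" : S
      [1,2] "no" : (N\S)\S
    [2,3] "river" : (NP\N)\(N\S)
  [3,5] S\(NP\N)   >
    [3,4] "ate" : (S\(NP\N))/PP
    [4,5] "near" : PP

S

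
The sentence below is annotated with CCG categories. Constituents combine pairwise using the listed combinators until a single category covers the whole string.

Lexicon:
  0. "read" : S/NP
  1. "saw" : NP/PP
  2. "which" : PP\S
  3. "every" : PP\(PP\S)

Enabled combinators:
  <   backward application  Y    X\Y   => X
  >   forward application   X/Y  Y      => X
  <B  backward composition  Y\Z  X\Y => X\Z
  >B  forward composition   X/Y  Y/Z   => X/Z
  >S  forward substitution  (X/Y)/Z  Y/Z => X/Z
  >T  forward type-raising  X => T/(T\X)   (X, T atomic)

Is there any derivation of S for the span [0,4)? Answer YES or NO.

[0,4] S   >
  [0,2] S/PP   >B
    [0,1] "read" : S/NP
    [1,2] "saw" : NP/PP
  [2,4] PP   <
    [2,3] "which" : PP\S
    [3,4] "every" : PP\(PP\S)

YES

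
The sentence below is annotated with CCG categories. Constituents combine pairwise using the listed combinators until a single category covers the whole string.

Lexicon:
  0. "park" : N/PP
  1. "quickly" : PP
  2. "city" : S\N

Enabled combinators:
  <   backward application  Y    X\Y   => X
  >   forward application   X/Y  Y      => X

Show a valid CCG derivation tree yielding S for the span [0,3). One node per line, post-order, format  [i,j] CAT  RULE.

[0,3] S   <
  [0,2] N   >
    [0,1] "park" : N/PP
    [1,2] "quickly" : PP
  [2,3] "city" : S\N

[0,1] N/PP  lex  "park"
[1,2] PP  lex  "quickly"
[0,2] N  >  k=1
[2,3] S\N  lex  "city"
[0,3] S  <  k=2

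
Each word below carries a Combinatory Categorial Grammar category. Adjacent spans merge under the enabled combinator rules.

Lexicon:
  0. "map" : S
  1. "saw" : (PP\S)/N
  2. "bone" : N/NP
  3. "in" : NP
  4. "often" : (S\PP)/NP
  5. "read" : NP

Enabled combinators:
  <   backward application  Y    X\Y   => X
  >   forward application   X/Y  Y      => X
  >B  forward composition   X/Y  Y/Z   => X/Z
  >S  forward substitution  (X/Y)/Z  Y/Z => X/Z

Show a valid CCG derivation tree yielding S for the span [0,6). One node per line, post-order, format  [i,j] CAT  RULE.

[0,1] S  lex  "map"
[1,2] (PP\S)/N  lex  "saw"
[2,3] N/NP  lex  "bone"
[3,4] NP  lex  "in"
[2,4] N  >  k=3
[1,4] PP\S  >  k=2
[0,4] PP  <  k=1
[4,5] (S\PP)/NP  lex  "often"
[5,6] NP  lex  "read"
[4,6] S\PP  >  k=5
[0,6] S  <  k=4

[0,6] S   <
  [0,4] PP   <
    [0,1] "map" : S
    [1,4] PP\S   >
      [1,2] "saw" : (PP\S)/N
      [2,4] N   >
        [2,3] "bone" : N/NP
        [3,4] "in" : NP
  [4,6] S\PP   >
    [4,5] "often" : (S\PP)/NP
    [5,6] "read" : NP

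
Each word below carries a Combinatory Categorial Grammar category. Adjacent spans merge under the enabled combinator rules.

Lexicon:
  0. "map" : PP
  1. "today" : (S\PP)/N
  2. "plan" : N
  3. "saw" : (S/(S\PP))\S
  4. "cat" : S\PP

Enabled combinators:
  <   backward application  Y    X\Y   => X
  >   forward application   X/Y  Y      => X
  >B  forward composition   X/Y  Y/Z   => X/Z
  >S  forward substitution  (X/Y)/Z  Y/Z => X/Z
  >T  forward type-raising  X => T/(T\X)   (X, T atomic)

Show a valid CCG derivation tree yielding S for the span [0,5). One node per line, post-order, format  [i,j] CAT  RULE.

[0,1] PP  lex  "map"
[0,1] S/(S\PP)  >T
[1,2] (S\PP)/N  lex  "today"
[2,3] N  lex  "plan"
[1,3] S\PP  >  k=2
[0,3] S  >  k=1
[3,4] (S/(S\PP))\S  lex  "saw"
[0,4] S/(S\PP)  <  k=3
[4,5] S\PP  lex  "cat"
[0,5] S  >  k=4

[0,5] S   >
  [0,4] S/(S\PP)   <
    [0,3] S   >
      [0,1] S/(S\PP)   >T
        [0,1] "map" : PP
      [1,3] S\PP   >
        [1,2] "today" : (S\PP)/N
        [2,3] "plan" : N
    [3,4] "saw" : (S/(S\PP))\S
  [4,5] "cat" : S\PP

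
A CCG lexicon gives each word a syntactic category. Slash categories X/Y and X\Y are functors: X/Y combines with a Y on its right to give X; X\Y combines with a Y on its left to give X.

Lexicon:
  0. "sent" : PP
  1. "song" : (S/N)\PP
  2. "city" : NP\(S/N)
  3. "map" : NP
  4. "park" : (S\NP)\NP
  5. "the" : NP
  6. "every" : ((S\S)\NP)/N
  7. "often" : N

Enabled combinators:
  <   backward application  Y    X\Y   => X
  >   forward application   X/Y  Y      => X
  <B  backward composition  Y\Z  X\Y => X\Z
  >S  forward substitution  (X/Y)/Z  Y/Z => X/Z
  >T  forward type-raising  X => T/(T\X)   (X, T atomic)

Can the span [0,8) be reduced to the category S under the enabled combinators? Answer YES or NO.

YES

[0,8] S   <
  [0,3] NP   >
    [0,1] NP/(NP\PP)   >T
      [0,1] "sent" : PP
    [1,3] NP\PP   <B
      [1,2] "song" : (S/N)\PP
      [2,3] "city" : NP\(S/N)
  [3,8] S\NP   <B
    [3,5] S\NP   <
      [3,4] "map" : NP
      [4,5] "park" : (S\NP)\NP
    [5,8] S\S   <
      [5,6] "the" : NP
      [6,8] (S\S)\NP   >
        [6,7] "every" : ((S\S)\NP)/N
        [7,8] "often" : N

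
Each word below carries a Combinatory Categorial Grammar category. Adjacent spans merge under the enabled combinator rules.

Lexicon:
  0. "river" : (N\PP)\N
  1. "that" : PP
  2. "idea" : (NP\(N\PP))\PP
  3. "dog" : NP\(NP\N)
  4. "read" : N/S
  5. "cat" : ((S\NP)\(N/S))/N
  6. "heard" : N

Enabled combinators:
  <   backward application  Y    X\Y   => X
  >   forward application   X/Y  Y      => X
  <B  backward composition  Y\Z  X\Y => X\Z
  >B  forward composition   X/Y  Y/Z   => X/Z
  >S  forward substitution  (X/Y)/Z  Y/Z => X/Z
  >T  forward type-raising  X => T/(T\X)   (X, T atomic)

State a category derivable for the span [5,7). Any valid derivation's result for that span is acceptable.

(S\NP)\(N/S)

[0,7] S   <
  [0,4] NP   <
    [0,3] NP\N   <B
      [0,1] "river" : (N\PP)\N
      [1,3] NP\(N\PP)   <
        [1,2] "that" : PP
        [2,3] "idea" : (NP\(N\PP))\PP
    [3,4] "dog" : NP\(NP\N)
  [4,7] S\NP   <
    [4,5] "read" : N/S
    [5,7] (S\NP)\(N/S)   >
      [5,6] "cat" : ((S\NP)\(N/S))/N
      [6,7] "heard" : N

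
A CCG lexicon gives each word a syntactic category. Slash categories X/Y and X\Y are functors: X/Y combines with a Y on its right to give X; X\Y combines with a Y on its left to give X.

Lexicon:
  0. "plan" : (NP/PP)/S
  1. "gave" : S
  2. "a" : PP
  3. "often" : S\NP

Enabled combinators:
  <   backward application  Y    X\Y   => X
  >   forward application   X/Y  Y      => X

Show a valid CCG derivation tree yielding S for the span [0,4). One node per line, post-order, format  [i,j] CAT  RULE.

[0,4] S   <
  [0,3] NP   >
    [0,2] NP/PP   >
      [0,1] "plan" : (NP/PP)/S
      [1,2] "gave" : S
    [2,3] "a" : PP
  [3,4] "often" : S\NP

[0,1] (NP/PP)/S  lex  "plan"
[1,2] S  lex  "gave"
[0,2] NP/PP  >  k=1
[2,3] PP  lex  "a"
[0,3] NP  >  k=2
[3,4] S\NP  lex  "often"
[0,4] S  <  k=3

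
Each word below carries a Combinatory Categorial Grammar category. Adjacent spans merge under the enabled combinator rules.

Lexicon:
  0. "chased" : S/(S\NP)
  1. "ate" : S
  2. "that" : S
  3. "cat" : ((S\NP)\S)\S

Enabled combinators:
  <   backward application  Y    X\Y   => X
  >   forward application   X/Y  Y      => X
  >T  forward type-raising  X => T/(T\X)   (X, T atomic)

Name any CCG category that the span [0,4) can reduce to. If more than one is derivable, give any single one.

S

[0,4] S   >
  [0,1] "chased" : S/(S\NP)
  [1,4] S\NP   <
    [1,2] "ate" : S
    [2,4] (S\NP)\S   <
      [2,3] "that" : S
      [3,4] "cat" : ((S\NP)\S)\S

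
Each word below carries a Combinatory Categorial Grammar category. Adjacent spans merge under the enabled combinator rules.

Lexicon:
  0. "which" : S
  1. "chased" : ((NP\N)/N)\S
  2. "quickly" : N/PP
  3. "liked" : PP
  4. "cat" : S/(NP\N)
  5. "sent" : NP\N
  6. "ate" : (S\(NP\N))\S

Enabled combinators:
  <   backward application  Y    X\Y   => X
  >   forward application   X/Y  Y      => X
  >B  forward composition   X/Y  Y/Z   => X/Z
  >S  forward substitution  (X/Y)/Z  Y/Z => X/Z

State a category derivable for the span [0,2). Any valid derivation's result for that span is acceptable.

(NP\N)/N

[0,7] S   <
  [0,4] NP\N   >
    [0,2] (NP\N)/N   <
      [0,1] "which" : S
      [1,2] "chased" : ((NP\N)/N)\S
    [2,4] N   >
      [2,3] "quickly" : N/PP
      [3,4] "liked" : PP
  [4,7] S\(NP\N)   <
    [4,6] S   >
      [4,5] "cat" : S/(NP\N)
      [5,6] "sent" : NP\N
    [6,7] "ate" : (S\(NP\N))\S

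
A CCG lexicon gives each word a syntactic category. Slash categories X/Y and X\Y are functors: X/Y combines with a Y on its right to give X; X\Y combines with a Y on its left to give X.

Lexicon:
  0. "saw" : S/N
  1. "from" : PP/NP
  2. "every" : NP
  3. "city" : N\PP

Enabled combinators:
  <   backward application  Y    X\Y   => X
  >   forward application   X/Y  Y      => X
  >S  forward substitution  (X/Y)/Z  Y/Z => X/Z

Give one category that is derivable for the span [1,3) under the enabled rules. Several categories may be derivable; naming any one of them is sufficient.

[0,4] S   >
  [0,1] "saw" : S/N
  [1,4] N   <
    [1,3] PP   >
      [1,2] "from" : PP/NP
      [2,3] "every" : NP
    [3,4] "city" : N\PP

PP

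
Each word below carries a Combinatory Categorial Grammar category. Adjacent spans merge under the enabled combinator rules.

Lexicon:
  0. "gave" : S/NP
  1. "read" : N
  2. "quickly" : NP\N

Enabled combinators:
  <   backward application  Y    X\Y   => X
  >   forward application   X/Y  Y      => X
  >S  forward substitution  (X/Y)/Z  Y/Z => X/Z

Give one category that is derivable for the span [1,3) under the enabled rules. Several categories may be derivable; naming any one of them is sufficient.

[0,3] S   >
  [0,1] "gave" : S/NP
  [1,3] NP   <
    [1,2] "read" : N
    [2,3] "quickly" : NP\N

NP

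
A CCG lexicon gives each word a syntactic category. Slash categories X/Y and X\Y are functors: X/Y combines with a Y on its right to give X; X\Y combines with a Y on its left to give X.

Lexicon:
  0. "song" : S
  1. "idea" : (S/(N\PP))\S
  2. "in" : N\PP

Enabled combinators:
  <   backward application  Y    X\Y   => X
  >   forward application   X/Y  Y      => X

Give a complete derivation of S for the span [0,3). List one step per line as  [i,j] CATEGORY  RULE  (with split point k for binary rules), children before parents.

[0,3] S   >
  [0,2] S/(N\PP)   <
    [0,1] "song" : S
    [1,2] "idea" : (S/(N\PP))\S
  [2,3] "in" : N\PP

[0,1] S  lex  "song"
[1,2] (S/(N\PP))\S  lex  "idea"
[0,2] S/(N\PP)  <  k=1
[2,3] N\PP  lex  "in"
[0,3] S  >  k=2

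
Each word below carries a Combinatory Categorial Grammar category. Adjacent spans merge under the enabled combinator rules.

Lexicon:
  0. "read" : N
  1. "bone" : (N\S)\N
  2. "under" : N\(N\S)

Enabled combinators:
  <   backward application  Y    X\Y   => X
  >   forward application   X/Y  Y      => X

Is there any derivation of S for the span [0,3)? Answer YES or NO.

NO

N (N\S)\N N\(N\S)
CKY chart[0,3] = {N}; S ∉ chart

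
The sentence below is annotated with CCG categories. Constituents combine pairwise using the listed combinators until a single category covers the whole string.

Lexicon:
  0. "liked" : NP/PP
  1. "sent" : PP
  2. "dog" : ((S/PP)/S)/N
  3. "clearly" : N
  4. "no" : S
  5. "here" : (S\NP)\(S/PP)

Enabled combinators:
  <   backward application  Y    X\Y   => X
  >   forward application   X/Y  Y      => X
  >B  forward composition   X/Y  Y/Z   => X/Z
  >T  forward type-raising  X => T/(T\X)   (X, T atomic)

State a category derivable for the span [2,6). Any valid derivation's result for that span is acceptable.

S\NP

[0,6] S   <
  [0,2] NP   >
    [0,1] "liked" : NP/PP
    [1,2] "sent" : PP
  [2,6] S\NP   <
    [2,5] S/PP   >
      [2,4] (S/PP)/S   >
        [2,3] "dog" : ((S/PP)/S)/N
        [3,4] "clearly" : N
      [4,5] "no" : S
    [5,6] "here" : (S\NP)\(S/PP)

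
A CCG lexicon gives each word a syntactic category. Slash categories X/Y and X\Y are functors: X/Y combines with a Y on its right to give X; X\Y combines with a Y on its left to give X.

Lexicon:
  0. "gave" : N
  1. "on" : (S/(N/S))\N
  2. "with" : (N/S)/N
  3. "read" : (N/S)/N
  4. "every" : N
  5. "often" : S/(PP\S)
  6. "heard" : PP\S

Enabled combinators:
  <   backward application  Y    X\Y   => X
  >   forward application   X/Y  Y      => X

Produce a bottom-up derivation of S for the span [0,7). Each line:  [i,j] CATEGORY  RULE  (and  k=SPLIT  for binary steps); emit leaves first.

[0,1] N  lex  "gave"
[1,2] (S/(N/S))\N  lex  "on"
[0,2] S/(N/S)  <  k=1
[2,3] (N/S)/N  lex  "with"
[3,4] (N/S)/N  lex  "read"
[4,5] N  lex  "every"
[3,5] N/S  >  k=4
[5,6] S/(PP\S)  lex  "often"
[6,7] PP\S  lex  "heard"
[5,7] S  >  k=6
[3,7] N  >  k=5
[2,7] N/S  >  k=3
[0,7] S  >  k=2

[0,7] S   >
  [0,2] S/(N/S)   <
    [0,1] "gave" : N
    [1,2] "on" : (S/(N/S))\N
  [2,7] N/S   >
    [2,3] "with" : (N/S)/N
    [3,7] N   >
      [3,5] N/S   >
        [3,4] "read" : (N/S)/N
        [4,5] "every" : N
      [5,7] S   >
        [5,6] "often" : S/(PP\S)
        [6,7] "heard" : PP\S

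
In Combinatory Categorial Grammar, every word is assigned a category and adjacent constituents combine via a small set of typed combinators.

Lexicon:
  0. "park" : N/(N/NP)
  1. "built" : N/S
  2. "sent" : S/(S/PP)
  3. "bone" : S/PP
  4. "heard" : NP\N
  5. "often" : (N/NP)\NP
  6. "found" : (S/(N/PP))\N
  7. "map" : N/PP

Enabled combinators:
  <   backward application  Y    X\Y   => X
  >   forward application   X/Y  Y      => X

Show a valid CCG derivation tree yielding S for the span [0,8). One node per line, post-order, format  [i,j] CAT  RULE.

[0,8] S   >
  [0,7] S/(N/PP)   <
    [0,6] N   >
      [0,1] "park" : N/(N/NP)
      [1,6] N/NP   <
        [1,5] NP   <
          [1,4] N   >
            [1,2] "built" : N/S
            [2,4] S   >
              [2,3] "sent" : S/(S/PP)
              [3,4] "bone" : S/PP
          [4,5] "heard" : NP\N
        [5,6] "often" : (N/NP)\NP
    [6,7] "found" : (S/(N/PP))\N
  [7,8] "map" : N/PP

[0,1] N/(N/NP)  lex  "park"
[1,2] N/S  lex  "built"
[2,3] S/(S/PP)  lex  "sent"
[3,4] S/PP  lex  "bone"
[2,4] S  >  k=3
[1,4] N  >  k=2
[4,5] NP\N  lex  "heard"
[1,5] NP  <  k=4
[5,6] (N/NP)\NP  lex  "often"
[1,6] N/NP  <  k=5
[0,6] N  >  k=1
[6,7] (S/(N/PP))\N  lex  "found"
[0,7] S/(N/PP)  <  k=6
[7,8] N/PP  lex  "map"
[0,8] S  >  k=7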